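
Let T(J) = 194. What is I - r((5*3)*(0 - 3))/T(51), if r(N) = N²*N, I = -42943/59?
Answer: -2954567/11446 ≈ -258.13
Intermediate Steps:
I = -42943/59 (I = -42943*1/59 = -42943/59 ≈ -727.85)
r(N) = N³
I - r((5*3)*(0 - 3))/T(51) = -42943/59 - ((5*3)*(0 - 3))³/194 = -42943/59 - (15*(-3))³/194 = -42943/59 - (-45)³/194 = -42943/59 - (-91125)/194 = -42943/59 - 1*(-91125/194) = -42943/59 + 91125/194 = -2954567/11446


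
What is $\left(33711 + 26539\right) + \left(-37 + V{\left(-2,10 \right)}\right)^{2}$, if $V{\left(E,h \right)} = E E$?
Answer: $61339$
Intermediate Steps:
$V{\left(E,h \right)} = E^{2}$
$\left(33711 + 26539\right) + \left(-37 + V{\left(-2,10 \right)}\right)^{2} = \left(33711 + 26539\right) + \left(-37 + \left(-2\right)^{2}\right)^{2} = 60250 + \left(-37 + 4\right)^{2} = 60250 + \left(-33\right)^{2} = 60250 + 1089 = 61339$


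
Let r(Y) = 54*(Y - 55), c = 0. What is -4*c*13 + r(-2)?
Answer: -3078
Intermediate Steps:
r(Y) = -2970 + 54*Y (r(Y) = 54*(-55 + Y) = -2970 + 54*Y)
-4*c*13 + r(-2) = -4*0*13 + (-2970 + 54*(-2)) = 0*13 + (-2970 - 108) = 0 - 3078 = -3078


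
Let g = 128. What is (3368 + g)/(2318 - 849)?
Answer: 3496/1469 ≈ 2.3798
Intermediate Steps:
(3368 + g)/(2318 - 849) = (3368 + 128)/(2318 - 849) = 3496/1469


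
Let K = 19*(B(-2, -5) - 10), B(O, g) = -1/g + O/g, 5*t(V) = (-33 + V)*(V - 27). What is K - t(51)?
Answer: -265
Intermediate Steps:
t(V) = (-33 + V)*(-27 + V)/5 (t(V) = ((-33 + V)*(V - 27))/5 = ((-33 + V)*(-27 + V))/5 = (-33 + V)*(-27 + V)/5)
K = -893/5 (K = 19*((-1 - 2)/(-5) - 10) = 19*(-1/5*(-3) - 10) = 19*(3/5 - 10) = 19*(-47/5) = -893/5 ≈ -178.60)
K - t(51) = -893/5 - (891/5 - 12*51 + (1/5)*51**2) = -893/5 - (891/5 - 612 + (1/5)*2601) = -893/5 - (891/5 - 612 + 2601/5) = -893/5 - 1*432/5 = -893/5 - 432/5 = -265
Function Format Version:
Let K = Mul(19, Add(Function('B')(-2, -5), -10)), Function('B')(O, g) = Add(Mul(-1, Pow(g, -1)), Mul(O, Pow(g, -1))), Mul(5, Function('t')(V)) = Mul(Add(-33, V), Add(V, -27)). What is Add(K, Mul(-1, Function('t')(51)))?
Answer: -265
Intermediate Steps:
Function('t')(V) = Mul(Rational(1, 5), Add(-33, V), Add(-27, V)) (Function('t')(V) = Mul(Rational(1, 5), Mul(Add(-33, V), Add(V, -27))) = Mul(Rational(1, 5), Mul(Add(-33, V), Add(-27, V))) = Mul(Rational(1, 5), Add(-33, V), Add(-27, V)))
K = Rational(-893, 5) (K = Mul(19, Add(Mul(Pow(-5, -1), Add(-1, -2)), -10)) = Mul(19, Add(Mul(Rational(-1, 5), -3), -10)) = Mul(19, Add(Rational(3, 5), -10)) = Mul(19, Rational(-47, 5)) = Rational(-893, 5) ≈ -178.60)
Add(K, Mul(-1, Function('t')(51))) = Add(Rational(-893, 5), Mul(-1, Add(Rational(891, 5), Mul(-12, 51), Mul(Rational(1, 5), Pow(51, 2))))) = Add(Rational(-893, 5), Mul(-1, Add(Rational(891, 5), -612, Mul(Rational(1, 5), 2601)))) = Add(Rational(-893, 5), Mul(-1, Add(Rational(891, 5), -612, Rational(2601, 5)))) = Add(Rational(-893, 5), Mul(-1, Rational(432, 5))) = Add(Rational(-893, 5), Rational(-432, 5)) = -265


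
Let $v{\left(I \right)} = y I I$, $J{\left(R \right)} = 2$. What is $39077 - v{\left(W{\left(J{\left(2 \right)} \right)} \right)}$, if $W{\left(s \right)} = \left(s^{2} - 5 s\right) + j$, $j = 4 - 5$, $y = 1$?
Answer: $39028$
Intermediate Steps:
$j = -1$ ($j = 4 - 5 = -1$)
$W{\left(s \right)} = -1 + s^{2} - 5 s$ ($W{\left(s \right)} = \left(s^{2} - 5 s\right) - 1 = -1 + s^{2} - 5 s$)
$v{\left(I \right)} = I^{2}$ ($v{\left(I \right)} = 1 I I = I I = I^{2}$)
$39077 - v{\left(W{\left(J{\left(2 \right)} \right)} \right)} = 39077 - \left(-1 + 2^{2} - 10\right)^{2} = 39077 - \left(-1 + 4 - 10\right)^{2} = 39077 - \left(-7\right)^{2} = 39077 - 49 = 39028$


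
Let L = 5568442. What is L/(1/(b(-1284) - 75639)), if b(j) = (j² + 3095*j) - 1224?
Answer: -13376438982654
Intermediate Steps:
b(j) = -1224 + j² + 3095*j
L/(1/(b(-1284) - 75639)) = 5568442/(1/((-1224 + (-1284)² + 3095*(-1284)) - 75639)) = 5568442/(1/((-1224 + 1648656 - 3973980) - 75639)) = 5568442/(1/(-2326548 - 75639)) = 5568442/(1/(-2402187)) = 5568442/(-1/2402187) = 5568442*(-2402187) = -13376438982654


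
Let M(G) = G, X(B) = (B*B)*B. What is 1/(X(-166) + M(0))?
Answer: -1/4574296 ≈ -2.1861e-7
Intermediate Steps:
X(B) = B³ (X(B) = B²*B = B³)
1/(X(-166) + M(0)) = 1/((-166)³ + 0) = 1/(-4574296 + 0) = 1/(-4574296) = -1/4574296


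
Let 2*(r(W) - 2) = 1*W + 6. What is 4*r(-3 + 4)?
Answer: 22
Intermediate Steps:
r(W) = 5 + W/2 (r(W) = 2 + (1*W + 6)/2 = 2 + (W + 6)/2 = 2 + (6 + W)/2 = 2 + (3 + W/2) = 5 + W/2)
4*r(-3 + 4) = 4*(5 + (-3 + 4)/2) = 4*(5 + (½)*1) = 4*(5 + ½) = 4*(11/2) = 22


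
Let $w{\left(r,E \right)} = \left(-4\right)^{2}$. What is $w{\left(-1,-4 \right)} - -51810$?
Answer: $51826$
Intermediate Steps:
$w{\left(r,E \right)} = 16$
$w{\left(-1,-4 \right)} - -51810 = 16 - -51810 = 16 + 51810 = 51826$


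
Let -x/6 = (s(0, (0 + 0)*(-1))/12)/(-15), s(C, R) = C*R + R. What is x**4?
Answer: 0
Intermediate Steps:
s(C, R) = R + C*R
x = 0 (x = -6*(((0 + 0)*(-1))*(1 + 0))/12/(-15) = -6*((0*(-1))*1)*(1/12)*(-1)/15 = -6*(0*1)*(1/12)*(-1)/15 = -6*0*(1/12)*(-1)/15 = -0*(-1)/15 = -6*0 = 0)
x**4 = 0**4 = 0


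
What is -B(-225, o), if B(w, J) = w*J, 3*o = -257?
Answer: -19275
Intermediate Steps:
o = -257/3 (o = (⅓)*(-257) = -257/3 ≈ -85.667)
B(w, J) = J*w
-B(-225, o) = -(-257)*(-225)/3 = -1*19275 = -19275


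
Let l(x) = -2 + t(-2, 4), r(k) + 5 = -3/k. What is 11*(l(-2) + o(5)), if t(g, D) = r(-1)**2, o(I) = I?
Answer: 77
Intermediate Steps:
r(k) = -5 - 3/k
t(g, D) = 4 (t(g, D) = (-5 - 3/(-1))**2 = (-5 - 3*(-1))**2 = (-5 + 3)**2 = (-2)**2 = 4)
l(x) = 2 (l(x) = -2 + 4 = 2)
11*(l(-2) + o(5)) = 11*(2 + 5) = 11*7 = 77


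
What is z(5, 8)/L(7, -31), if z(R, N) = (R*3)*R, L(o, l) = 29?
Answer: 75/29 ≈ 2.5862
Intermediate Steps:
z(R, N) = 3*R**2 (z(R, N) = (3*R)*R = 3*R**2)
z(5, 8)/L(7, -31) = (3*5**2)/29 = (3*25)*(1/29) = 75*(1/29) = 75/29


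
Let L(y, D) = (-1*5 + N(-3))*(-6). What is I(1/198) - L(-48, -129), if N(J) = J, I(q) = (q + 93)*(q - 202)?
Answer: -738389717/39204 ≈ -18835.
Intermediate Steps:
I(q) = (-202 + q)*(93 + q) (I(q) = (93 + q)*(-202 + q) = (-202 + q)*(93 + q))
L(y, D) = 48 (L(y, D) = (-1*5 - 3)*(-6) = (-5 - 3)*(-6) = -8*(-6) = 48)
I(1/198) - L(-48, -129) = (-18786 + (1/198)² - 109/198) - 1*48 = (-18786 + (1/198)² - 109*1/198) - 48 = (-18786 + 1/39204 - 109/198) - 48 = -736507925/39204 - 48 = -738389717/39204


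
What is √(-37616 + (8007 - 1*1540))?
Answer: 3*I*√3461 ≈ 176.49*I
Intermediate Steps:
√(-37616 + (8007 - 1*1540)) = √(-37616 + (8007 - 1540)) = √(-37616 + 6467) = √(-31149) = 3*I*√3461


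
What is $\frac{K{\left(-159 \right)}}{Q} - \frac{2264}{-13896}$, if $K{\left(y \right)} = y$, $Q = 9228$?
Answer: $\frac{778447}{5343012} \approx 0.14569$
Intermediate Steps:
$\frac{K{\left(-159 \right)}}{Q} - \frac{2264}{-13896} = - \frac{159}{9228} - \frac{2264}{-13896} = \left(-159\right) \frac{1}{9228} - - \frac{283}{1737} = - \frac{53}{3076} + \frac{283}{1737} = \frac{778447}{5343012}$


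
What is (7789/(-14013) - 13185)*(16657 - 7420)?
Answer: -568904348326/4671 ≈ -1.2179e+8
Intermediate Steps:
(7789/(-14013) - 13185)*(16657 - 7420) = (7789*(-1/14013) - 13185)*9237 = (-7789/14013 - 13185)*9237 = -184769194/14013*9237 = -568904348326/4671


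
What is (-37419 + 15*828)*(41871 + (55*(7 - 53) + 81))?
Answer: -985510578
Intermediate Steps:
(-37419 + 15*828)*(41871 + (55*(7 - 53) + 81)) = (-37419 + 12420)*(41871 + (55*(-46) + 81)) = -24999*(41871 + (-2530 + 81)) = -24999*(41871 - 2449) = -24999*39422 = -985510578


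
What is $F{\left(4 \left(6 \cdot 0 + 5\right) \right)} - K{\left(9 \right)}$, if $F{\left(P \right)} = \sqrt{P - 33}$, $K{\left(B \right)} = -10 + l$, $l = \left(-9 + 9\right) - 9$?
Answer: $19 + i \sqrt{13} \approx 19.0 + 3.6056 i$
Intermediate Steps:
$l = -9$ ($l = 0 - 9 = -9$)
$K{\left(B \right)} = -19$ ($K{\left(B \right)} = -10 - 9 = -19$)
$F{\left(P \right)} = \sqrt{-33 + P}$
$F{\left(4 \left(6 \cdot 0 + 5\right) \right)} - K{\left(9 \right)} = \sqrt{-33 + 4 \left(6 \cdot 0 + 5\right)} - -19 = \sqrt{-33 + 4 \left(0 + 5\right)} + 19 = \sqrt{-33 + 4 \cdot 5} + 19 = \sqrt{-33 + 20} + 19 = \sqrt{-13} + 19 = i \sqrt{13} + 19 = 19 + i \sqrt{13}$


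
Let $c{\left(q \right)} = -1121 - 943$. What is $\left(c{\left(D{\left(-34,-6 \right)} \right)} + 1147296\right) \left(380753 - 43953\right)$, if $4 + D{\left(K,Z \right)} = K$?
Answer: $385714137600$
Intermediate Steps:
$D{\left(K,Z \right)} = -4 + K$
$c{\left(q \right)} = -2064$
$\left(c{\left(D{\left(-34,-6 \right)} \right)} + 1147296\right) \left(380753 - 43953\right) = \left(-2064 + 1147296\right) \left(380753 - 43953\right) = 1145232 \cdot 336800 = 385714137600$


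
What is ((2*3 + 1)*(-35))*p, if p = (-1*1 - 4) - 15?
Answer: 4900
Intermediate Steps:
p = -20 (p = (-1 - 4) - 15 = -5 - 15 = -20)
((2*3 + 1)*(-35))*p = ((2*3 + 1)*(-35))*(-20) = ((6 + 1)*(-35))*(-20) = (7*(-35))*(-20) = -245*(-20) = 4900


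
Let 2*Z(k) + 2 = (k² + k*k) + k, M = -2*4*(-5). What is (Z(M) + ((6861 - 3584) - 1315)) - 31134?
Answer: -27553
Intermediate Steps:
M = 40 (M = -8*(-5) = 40)
Z(k) = -1 + k² + k/2 (Z(k) = -1 + ((k² + k*k) + k)/2 = -1 + ((k² + k²) + k)/2 = -1 + (2*k² + k)/2 = -1 + (k + 2*k²)/2 = -1 + (k² + k/2) = -1 + k² + k/2)
(Z(M) + ((6861 - 3584) - 1315)) - 31134 = ((-1 + 40² + (½)*40) + ((6861 - 3584) - 1315)) - 31134 = ((-1 + 1600 + 20) + (3277 - 1315)) - 31134 = (1619 + 1962) - 31134 = 3581 - 31134 = -27553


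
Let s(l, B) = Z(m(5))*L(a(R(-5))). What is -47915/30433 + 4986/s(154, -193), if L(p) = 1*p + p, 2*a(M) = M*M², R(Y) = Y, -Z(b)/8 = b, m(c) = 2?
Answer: 27954469/30433000 ≈ 0.91856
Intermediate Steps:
Z(b) = -8*b
a(M) = M³/2 (a(M) = (M*M²)/2 = M³/2)
L(p) = 2*p (L(p) = p + p = 2*p)
s(l, B) = 2000 (s(l, B) = (-8*2)*(2*((½)*(-5)³)) = -32*(½)*(-125) = -32*(-125)/2 = -16*(-125) = 2000)
-47915/30433 + 4986/s(154, -193) = -47915/30433 + 4986/2000 = -47915*1/30433 + 4986*(1/2000) = -47915/30433 + 2493/1000 = 27954469/30433000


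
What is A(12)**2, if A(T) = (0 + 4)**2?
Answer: 256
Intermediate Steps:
A(T) = 16 (A(T) = 4**2 = 16)
A(12)**2 = 16**2 = 256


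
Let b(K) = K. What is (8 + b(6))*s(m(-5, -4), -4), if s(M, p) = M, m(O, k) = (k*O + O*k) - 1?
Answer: 546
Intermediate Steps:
m(O, k) = -1 + 2*O*k (m(O, k) = (O*k + O*k) - 1 = 2*O*k - 1 = -1 + 2*O*k)
(8 + b(6))*s(m(-5, -4), -4) = (8 + 6)*(-1 + 2*(-5)*(-4)) = 14*(-1 + 40) = 14*39 = 546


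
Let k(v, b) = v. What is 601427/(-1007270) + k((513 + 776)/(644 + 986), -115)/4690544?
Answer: -459826098587841/770117013545440 ≈ -0.59709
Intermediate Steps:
601427/(-1007270) + k((513 + 776)/(644 + 986), -115)/4690544 = 601427/(-1007270) + ((513 + 776)/(644 + 986))/4690544 = 601427*(-1/1007270) + (1289/1630)*(1/4690544) = -601427/1007270 + (1289*(1/1630))*(1/4690544) = -601427/1007270 + (1289/1630)*(1/4690544) = -601427/1007270 + 1289/7645586720 = -459826098587841/770117013545440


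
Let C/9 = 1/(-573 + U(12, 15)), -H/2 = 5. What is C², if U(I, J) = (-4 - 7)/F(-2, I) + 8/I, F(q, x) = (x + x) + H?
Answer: 142884/579413041 ≈ 0.00024660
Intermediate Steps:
H = -10 (H = -2*5 = -10)
F(q, x) = -10 + 2*x (F(q, x) = (x + x) - 10 = 2*x - 10 = -10 + 2*x)
U(I, J) = -11/(-10 + 2*I) + 8/I (U(I, J) = (-4 - 7)/(-10 + 2*I) + 8/I = -11/(-10 + 2*I) + 8/I)
C = -378/24071 (C = 9/(-573 + (5/2)*(-16 + 12)/(12*(-5 + 12))) = 9/(-573 + (5/2)*(1/12)*(-4)/7) = 9/(-573 + (5/2)*(1/12)*(⅐)*(-4)) = 9/(-573 - 5/42) = 9/(-24071/42) = 9*(-42/24071) = -378/24071 ≈ -0.015704)
C² = (-378/24071)² = 142884/579413041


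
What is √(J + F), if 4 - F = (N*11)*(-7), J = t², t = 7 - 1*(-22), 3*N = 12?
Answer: √1153 ≈ 33.956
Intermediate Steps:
N = 4 (N = (⅓)*12 = 4)
t = 29 (t = 7 + 22 = 29)
J = 841 (J = 29² = 841)
F = 312 (F = 4 - 4*11*(-7) = 4 - 44*(-7) = 4 - 1*(-308) = 4 + 308 = 312)
√(J + F) = √(841 + 312) = √1153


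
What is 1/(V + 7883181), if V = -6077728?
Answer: 1/1805453 ≈ 5.5388e-7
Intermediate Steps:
1/(V + 7883181) = 1/(-6077728 + 7883181) = 1/1805453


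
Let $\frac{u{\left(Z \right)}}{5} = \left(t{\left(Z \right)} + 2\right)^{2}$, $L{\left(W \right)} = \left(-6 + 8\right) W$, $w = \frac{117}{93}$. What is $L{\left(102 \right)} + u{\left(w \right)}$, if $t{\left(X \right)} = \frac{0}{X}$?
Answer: $224$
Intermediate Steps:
$w = \frac{39}{31}$ ($w = 117 \cdot \frac{1}{93} = \frac{39}{31} \approx 1.2581$)
$t{\left(X \right)} = 0$
$L{\left(W \right)} = 2 W$
$u{\left(Z \right)} = 20$ ($u{\left(Z \right)} = 5 \left(0 + 2\right)^{2} = 5 \cdot 2^{2} = 5 \cdot 4 = 20$)
$L{\left(102 \right)} + u{\left(w \right)} = 2 \cdot 102 + 20 = 204 + 20 = 224$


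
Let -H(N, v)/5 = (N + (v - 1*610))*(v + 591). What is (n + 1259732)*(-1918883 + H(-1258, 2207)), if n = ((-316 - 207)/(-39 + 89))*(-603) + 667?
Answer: -421907784171267/50 ≈ -8.4382e+12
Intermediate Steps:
H(N, v) = -5*(591 + v)*(-610 + N + v) (H(N, v) = -5*(N + (v - 1*610))*(v + 591) = -5*(N + (v - 610))*(591 + v) = -5*(N + (-610 + v))*(591 + v) = -5*(-610 + N + v)*(591 + v) = -5*(591 + v)*(-610 + N + v))
n = 348719/50 (n = -523/50*(-603) + 667 = 315369/50 + 667 = 348719/50 ≈ 6974.4)
(n + 1259732)*(-1918883 + H(-1258, 2207)) = (348719/50 + 1259732)*(-1918883 + (1802550 - 2955*(-1258) - 5*2207**2 + 95*2207 - 5*(-1258)*2207)) = 63335319*(-1918883 + (1802550 + 3717390 - 5*4870849 + 209665 + 13882030))/50 = 63335319*(-1918883 + (1802550 + 3717390 - 24354245 + 209665 + 13882030))/50 = 63335319*(-1918883 - 4742610)/50 = (63335319/50)*(-6661493) = -421907784171267/50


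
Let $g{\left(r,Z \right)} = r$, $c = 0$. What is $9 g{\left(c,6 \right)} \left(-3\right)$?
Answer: $0$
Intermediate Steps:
$9 g{\left(c,6 \right)} \left(-3\right) = 9 \cdot 0 \left(-3\right) = 0 \left(-3\right) = 0$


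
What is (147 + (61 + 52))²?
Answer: 67600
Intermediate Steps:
(147 + (61 + 52))² = (147 + 113)² = 260² = 67600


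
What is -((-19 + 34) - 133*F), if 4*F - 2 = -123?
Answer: -16153/4 ≈ -4038.3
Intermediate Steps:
F = -121/4 (F = ½ + (¼)*(-123) = ½ - 123/4 = -121/4 ≈ -30.250)
-((-19 + 34) - 133*F) = -((-19 + 34) - 133*(-121/4)) = -(15 + 16093/4) = -1*16153/4 = -16153/4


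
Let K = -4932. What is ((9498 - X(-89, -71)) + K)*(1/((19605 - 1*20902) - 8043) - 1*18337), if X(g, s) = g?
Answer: -159450117911/1868 ≈ -8.5359e+7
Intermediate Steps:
((9498 - X(-89, -71)) + K)*(1/((19605 - 1*20902) - 8043) - 1*18337) = ((9498 - 1*(-89)) - 4932)*(1/((19605 - 1*20902) - 8043) - 1*18337) = ((9498 + 89) - 4932)*(1/((19605 - 20902) - 8043) - 18337) = (9587 - 4932)*(1/(-1297 - 8043) - 18337) = 4655*(1/(-9340) - 18337) = 4655*(-1/9340 - 18337) = 4655*(-171267581/9340) = -159450117911/1868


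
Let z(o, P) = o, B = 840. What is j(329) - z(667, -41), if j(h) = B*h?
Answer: 275693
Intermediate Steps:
j(h) = 840*h
j(329) - z(667, -41) = 840*329 - 1*667 = 276360 - 667 = 275693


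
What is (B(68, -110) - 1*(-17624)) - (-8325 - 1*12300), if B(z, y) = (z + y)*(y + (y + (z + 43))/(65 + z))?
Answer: 814505/19 ≈ 42869.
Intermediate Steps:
B(z, y) = (y + z)*(y + (43 + y + z)/(65 + z)) (B(z, y) = (y + z)*(y + (y + (43 + z))/(65 + z)) = (y + z)*(y + (43 + y + z)/(65 + z)))
(B(68, -110) - 1*(-17624)) - (-8325 - 1*12300) = ((68² + 43*(-110) + 43*68 + 66*(-110)² - 110*68² + 68*(-110)² + 67*(-110)*68)/(65 + 68) - 1*(-17624)) - (-8325 - 1*12300) = ((4624 - 4730 + 2924 + 66*12100 - 110*4624 + 68*12100 - 501160)/133 + 17624) - (-8325 - 12300) = ((4624 - 4730 + 2924 + 798600 - 508640 + 822800 - 501160)/133 + 17624) - 1*(-20625) = ((1/133)*614418 + 17624) + 20625 = (87774/19 + 17624) + 20625 = 422630/19 + 20625 = 814505/19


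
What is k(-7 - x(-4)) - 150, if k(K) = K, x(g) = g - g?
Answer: -157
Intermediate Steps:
x(g) = 0
k(-7 - x(-4)) - 150 = (-7 - 1*0) - 150 = (-7 + 0) - 150 = -7 - 150 = -157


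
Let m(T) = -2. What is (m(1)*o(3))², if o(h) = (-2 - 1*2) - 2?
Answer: 144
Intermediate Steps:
o(h) = -6 (o(h) = (-2 - 2) - 2 = -4 - 2 = -6)
(m(1)*o(3))² = (-2*(-6))² = 12² = 144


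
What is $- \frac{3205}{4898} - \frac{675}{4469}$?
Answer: $- \frac{17629295}{21889162} \approx -0.80539$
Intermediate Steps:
$- \frac{3205}{4898} - \frac{675}{4469} = - \frac{17629295}{21889162}$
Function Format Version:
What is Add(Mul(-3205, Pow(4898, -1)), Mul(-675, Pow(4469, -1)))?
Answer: Rational(-17629295, 21889162) ≈ -0.80539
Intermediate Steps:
Add(Mul(-3205, Pow(4898, -1)), Mul(-675, Pow(4469, -1))) = Add(Mul(-3205, Rational(1, 4898)), Mul(-675, Rational(1, 4469))) = Add(Rational(-3205, 4898), Rational(-675, 4469)) = Rational(-17629295, 21889162)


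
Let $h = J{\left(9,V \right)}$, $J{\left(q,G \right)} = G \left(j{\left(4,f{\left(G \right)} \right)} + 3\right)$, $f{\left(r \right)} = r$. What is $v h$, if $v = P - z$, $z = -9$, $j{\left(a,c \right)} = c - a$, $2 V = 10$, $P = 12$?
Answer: $420$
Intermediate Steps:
$V = 5$ ($V = \frac{1}{2} \cdot 10 = 5$)
$J{\left(q,G \right)} = G \left(-1 + G\right)$ ($J{\left(q,G \right)} = G \left(\left(G - 4\right) + 3\right) = G \left(\left(-4 + G\right) + 3\right) = G \left(-1 + G\right)$)
$h = 20$ ($h = 5 \left(-1 + 5\right) = 5 \cdot 4 = 20$)
$v = 21$ ($v = 12 - -9 = 12 + 9 = 21$)
$v h = 21 \cdot 20 = 420$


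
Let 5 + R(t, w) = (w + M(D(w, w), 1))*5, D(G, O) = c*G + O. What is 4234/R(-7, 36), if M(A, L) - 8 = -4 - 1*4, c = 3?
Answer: 4234/175 ≈ 24.194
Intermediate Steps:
D(G, O) = O + 3*G (D(G, O) = 3*G + O = O + 3*G)
M(A, L) = 0 (M(A, L) = 8 + (-4 - 1*4) = 8 + (-4 - 4) = 8 - 8 = 0)
R(t, w) = -5 + 5*w (R(t, w) = -5 + (w + 0)*5 = -5 + w*5 = -5 + 5*w)
4234/R(-7, 36) = 4234/(-5 + 5*36) = 4234/(-5 + 180) = 4234/175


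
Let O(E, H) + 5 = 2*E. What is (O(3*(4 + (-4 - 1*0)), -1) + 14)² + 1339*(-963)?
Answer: -1289376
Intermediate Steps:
O(E, H) = -5 + 2*E
(O(3*(4 + (-4 - 1*0)), -1) + 14)² + 1339*(-963) = ((-5 + 2*(3*(4 + (-4 - 1*0)))) + 14)² + 1339*(-963) = ((-5 + 2*(3*(4 + (-4 + 0)))) + 14)² - 1289457 = ((-5 + 2*(3*(4 - 4))) + 14)² - 1289457 = ((-5 + 2*(3*0)) + 14)² - 1289457 = ((-5 + 2*0) + 14)² - 1289457 = ((-5 + 0) + 14)² - 1289457 = (-5 + 14)² - 1289457 = 9² - 1289457 = 81 - 1289457 = -1289376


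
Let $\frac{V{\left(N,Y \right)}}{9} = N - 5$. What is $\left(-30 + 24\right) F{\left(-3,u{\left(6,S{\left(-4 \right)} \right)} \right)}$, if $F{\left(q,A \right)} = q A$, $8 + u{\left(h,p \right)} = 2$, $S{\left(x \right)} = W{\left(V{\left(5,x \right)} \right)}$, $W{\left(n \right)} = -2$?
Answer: $-108$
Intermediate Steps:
$V{\left(N,Y \right)} = -45 + 9 N$ ($V{\left(N,Y \right)} = 9 \left(N - 5\right) = 9 \left(-5 + N\right) = -45 + 9 N$)
$S{\left(x \right)} = -2$
$u{\left(h,p \right)} = -6$ ($u{\left(h,p \right)} = -8 + 2 = -6$)
$F{\left(q,A \right)} = A q$
$\left(-30 + 24\right) F{\left(-3,u{\left(6,S{\left(-4 \right)} \right)} \right)} = \left(-30 + 24\right) \left(\left(-6\right) \left(-3\right)\right) = \left(-6\right) 18 = -108$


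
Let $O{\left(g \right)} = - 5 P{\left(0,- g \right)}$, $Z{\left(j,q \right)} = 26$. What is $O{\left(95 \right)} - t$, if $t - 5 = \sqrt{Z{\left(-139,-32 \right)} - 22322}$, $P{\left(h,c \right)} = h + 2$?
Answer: $-15 - 2 i \sqrt{5574} \approx -15.0 - 149.32 i$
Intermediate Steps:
$P{\left(h,c \right)} = 2 + h$
$t = 5 + 2 i \sqrt{5574}$ ($t = 5 + \sqrt{26 - 22322} = 5 + \sqrt{-22296} = 5 + 2 i \sqrt{5574} \approx 5.0 + 149.32 i$)
$O{\left(g \right)} = -10$ ($O{\left(g \right)} = - 5 \left(2 + 0\right) = \left(-5\right) 2 = -10$)
$O{\left(95 \right)} - t = -10 - \left(5 + 2 i \sqrt{5574}\right) = -15 - 2 i \sqrt{5574}$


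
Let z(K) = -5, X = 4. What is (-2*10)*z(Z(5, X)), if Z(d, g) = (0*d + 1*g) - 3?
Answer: 100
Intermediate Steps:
Z(d, g) = -3 + g (Z(d, g) = (0 + g) - 3 = g - 3 = -3 + g)
(-2*10)*z(Z(5, X)) = -2*10*(-5) = -20*(-5) = 100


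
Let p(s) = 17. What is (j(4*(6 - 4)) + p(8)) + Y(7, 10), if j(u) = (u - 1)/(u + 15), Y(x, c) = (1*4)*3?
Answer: 674/23 ≈ 29.304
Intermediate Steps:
Y(x, c) = 12 (Y(x, c) = 4*3 = 12)
j(u) = (-1 + u)/(15 + u)
(j(4*(6 - 4)) + p(8)) + Y(7, 10) = ((-1 + 4*(6 - 4))/(15 + 4*(6 - 4)) + 17) + 12 = ((-1 + 4*2)/(15 + 4*2) + 17) + 12 = ((-1 + 8)/(15 + 8) + 17) + 12 = (7/23 + 17) + 12 = 398/23 + 12 = 674/23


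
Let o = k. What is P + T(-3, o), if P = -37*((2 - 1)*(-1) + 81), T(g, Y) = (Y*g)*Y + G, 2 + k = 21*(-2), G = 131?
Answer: -8637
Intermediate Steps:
k = -44 (k = -2 + 21*(-2) = -2 - 42 = -44)
o = -44
T(g, Y) = 131 + g*Y² (T(g, Y) = (Y*g)*Y + 131 = g*Y² + 131 = 131 + g*Y²)
P = -2960 (P = -37*(1*(-1) + 81) = -37*(-1 + 81) = -37*80 = -2960)
P + T(-3, o) = -2960 + (131 - 3*(-44)²) = -2960 + (131 - 3*1936) = -2960 + (131 - 5808) = -2960 - 5677 = -8637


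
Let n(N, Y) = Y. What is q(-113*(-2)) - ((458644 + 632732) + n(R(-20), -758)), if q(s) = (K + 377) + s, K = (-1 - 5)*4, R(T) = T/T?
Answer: -1090039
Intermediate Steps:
R(T) = 1
K = -24 (K = -6*4 = -24)
q(s) = 353 + s (q(s) = (-24 + 377) + s = 353 + s)
q(-113*(-2)) - ((458644 + 632732) + n(R(-20), -758)) = (353 - 113*(-2)) - ((458644 + 632732) - 758) = (353 + 226) - (1091376 - 758) = 579 - 1*1090618 = 579 - 1090618 = -1090039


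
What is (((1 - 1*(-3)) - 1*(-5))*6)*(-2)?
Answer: -108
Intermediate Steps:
(((1 - 1*(-3)) - 1*(-5))*6)*(-2) = (((1 + 3) + 5)*6)*(-2) = ((4 + 5)*6)*(-2) = (9*6)*(-2) = 54*(-2) = -108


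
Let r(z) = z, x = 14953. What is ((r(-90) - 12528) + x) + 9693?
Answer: 12028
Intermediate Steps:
((r(-90) - 12528) + x) + 9693 = ((-90 - 12528) + 14953) + 9693 = (-12618 + 14953) + 9693 = 2335 + 9693 = 12028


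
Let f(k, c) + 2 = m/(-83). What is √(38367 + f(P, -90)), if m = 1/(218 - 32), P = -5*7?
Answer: √9143601179622/15438 ≈ 195.87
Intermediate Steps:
P = -35
m = 1/186 ≈ 0.0053763
f(k, c) = -30877/15438 (f(k, c) = -2 + (1/186)/(-83) = -2 + (1/186)*(-1/83) = -2 - 1/15438 = -30877/15438)
√(38367 + f(P, -90)) = √(38367 - 30877/15438) = √(592278869/15438) = √9143601179622/15438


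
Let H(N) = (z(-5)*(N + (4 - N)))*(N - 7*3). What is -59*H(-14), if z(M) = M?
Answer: -41300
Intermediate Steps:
H(N) = 420 - 20*N (H(N) = (-5*(N + (4 - N)))*(N - 7*3) = (-5*4)*(N - 21) = -20*(-21 + N) = 420 - 20*N)
-59*H(-14) = -59*(420 - 20*(-14)) = -59*(420 + 280) = -59*700 = -41300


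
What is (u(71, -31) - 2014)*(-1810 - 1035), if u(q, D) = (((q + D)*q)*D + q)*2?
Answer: 506273440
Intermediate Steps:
u(q, D) = 2*q + 2*D*q*(D + q) (u(q, D) = (((D + q)*q)*D + q)*2 = ((q*(D + q))*D + q)*2 = (D*q*(D + q) + q)*2 = (q + D*q*(D + q))*2 = 2*q + 2*D*q*(D + q))
(u(71, -31) - 2014)*(-1810 - 1035) = (2*71*(1 + (-31)² - 31*71) - 2014)*(-1810 - 1035) = (2*71*(1 + 961 - 2201) - 2014)*(-2845) = (2*71*(-1239) - 2014)*(-2845) = (-175938 - 2014)*(-2845) = -177952*(-2845) = 506273440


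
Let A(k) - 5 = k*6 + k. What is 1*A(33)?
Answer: 236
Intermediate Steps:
A(k) = 5 + 7*k (A(k) = 5 + (k*6 + k) = 5 + (6*k + k) = 5 + 7*k)
1*A(33) = 1*(5 + 7*33) = 1*(5 + 231) = 1*236 = 236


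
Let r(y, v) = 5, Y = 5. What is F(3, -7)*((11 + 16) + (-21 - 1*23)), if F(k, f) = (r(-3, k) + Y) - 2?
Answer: -136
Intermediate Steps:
F(k, f) = 8 (F(k, f) = (5 + 5) - 2 = 10 - 2 = 8)
F(3, -7)*((11 + 16) + (-21 - 1*23)) = 8*((11 + 16) + (-21 - 1*23)) = 8*(27 + (-21 - 23)) = 8*(27 - 44) = 8*(-17) = -136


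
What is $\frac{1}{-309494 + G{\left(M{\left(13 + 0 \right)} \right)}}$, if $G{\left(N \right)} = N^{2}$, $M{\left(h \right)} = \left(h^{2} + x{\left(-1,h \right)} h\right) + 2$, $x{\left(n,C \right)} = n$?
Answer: $- \frac{1}{284530} \approx -3.5146 \cdot 10^{-6}$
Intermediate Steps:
$M{\left(h \right)} = 2 + h^{2} - h$ ($M{\left(h \right)} = \left(h^{2} - h\right) + 2 = 2 + h^{2} - h$)
$\frac{1}{-309494 + G{\left(M{\left(13 + 0 \right)} \right)}} = \frac{1}{-309494 + \left(2 + \left(13 + 0\right)^{2} - \left(13 + 0\right)\right)^{2}} = \frac{1}{-309494 + \left(2 + 13^{2} - 13\right)^{2}} = \frac{1}{-309494 + \left(2 + 169 - 13\right)^{2}} = \frac{1}{-309494 + 158^{2}} = \frac{1}{-309494 + 24964} = \frac{1}{-284530} = - \frac{1}{284530}$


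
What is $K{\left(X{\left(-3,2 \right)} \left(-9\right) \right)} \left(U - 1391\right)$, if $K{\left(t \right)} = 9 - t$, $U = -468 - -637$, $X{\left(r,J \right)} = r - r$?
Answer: $-10998$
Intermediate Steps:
$X{\left(r,J \right)} = 0$
$U = 169$ ($U = -468 + 637 = 169$)
$K{\left(X{\left(-3,2 \right)} \left(-9\right) \right)} \left(U - 1391\right) = \left(9 - 0 \left(-9\right)\right) \left(169 - 1391\right) = \left(9 - 0\right) \left(-1222\right) = \left(9 + 0\right) \left(-1222\right) = 9 \left(-1222\right) = -10998$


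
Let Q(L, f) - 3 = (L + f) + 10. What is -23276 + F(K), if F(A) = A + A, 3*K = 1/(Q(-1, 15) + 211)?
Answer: -8309531/357 ≈ -23276.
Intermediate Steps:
Q(L, f) = 13 + L + f (Q(L, f) = 3 + ((L + f) + 10) = 3 + (10 + L + f) = 13 + L + f)
K = 1/714 (K = 1/(3*((13 - 1 + 15) + 211)) = 1/(3*(27 + 211)) = (1/3)/238 = (1/3)*(1/238) = 1/714 ≈ 0.0014006)
F(A) = 2*A
-23276 + F(K) = -23276 + 2*(1/714) = -23276 + 1/357 = -8309531/357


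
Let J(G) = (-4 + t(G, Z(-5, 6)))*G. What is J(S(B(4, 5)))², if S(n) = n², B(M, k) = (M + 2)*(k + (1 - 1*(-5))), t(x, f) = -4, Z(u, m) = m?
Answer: 1214383104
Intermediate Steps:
B(M, k) = (2 + M)*(6 + k) (B(M, k) = (2 + M)*(k + (1 + 5)) = (2 + M)*(k + 6) = (2 + M)*(6 + k))
J(G) = -8*G (J(G) = (-4 - 4)*G = -8*G)
J(S(B(4, 5)))² = (-8*(12 + 2*5 + 6*4 + 4*5)²)² = (-8*(12 + 10 + 24 + 20)²)² = (-8*66²)² = (-8*4356)² = (-34848)² = 1214383104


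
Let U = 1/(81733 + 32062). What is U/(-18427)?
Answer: -1/2096900465 ≈ -4.7689e-10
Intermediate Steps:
U = 1/113795 ≈ 8.7877e-6
U/(-18427) = (1/113795)/(-18427) = (1/113795)*(-1/18427) = -1/2096900465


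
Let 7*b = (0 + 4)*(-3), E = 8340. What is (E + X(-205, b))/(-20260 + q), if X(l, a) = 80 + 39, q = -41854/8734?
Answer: -36940453/88496347 ≈ -0.41742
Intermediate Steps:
q = -20927/4367 (q = -41854*1/8734 = -20927/4367 ≈ -4.7921)
b = -12/7 (b = ((0 + 4)*(-3))/7 = (4*(-3))/7 = (⅐)*(-12) = -12/7 ≈ -1.7143)
X(l, a) = 119
(E + X(-205, b))/(-20260 + q) = (8340 + 119)/(-20260 - 20927/4367) = 8459/(-88496347/4367) = 8459*(-4367/88496347) = -36940453/88496347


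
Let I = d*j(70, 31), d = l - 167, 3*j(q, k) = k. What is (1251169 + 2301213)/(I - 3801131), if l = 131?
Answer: -3552382/3801503 ≈ -0.93447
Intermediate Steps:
j(q, k) = k/3
d = -36 (d = 131 - 167 = -36)
I = -372 (I = -12*31 = -36*31/3 = -372)
(1251169 + 2301213)/(I - 3801131) = (1251169 + 2301213)/(-372 - 3801131) = 3552382/(-3801503) = 3552382*(-1/3801503) = -3552382/3801503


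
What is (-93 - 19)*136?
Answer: -15232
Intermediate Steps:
(-93 - 19)*136 = -112*136 = -15232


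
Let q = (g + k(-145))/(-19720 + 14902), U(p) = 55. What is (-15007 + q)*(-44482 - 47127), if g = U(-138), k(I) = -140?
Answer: 6623664248369/4818 ≈ 1.3748e+9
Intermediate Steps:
g = 55
q = 85/4818 (q = (55 - 140)/(-19720 + 14902) = -85/(-4818) = -85*(-1/4818) = 85/4818 ≈ 0.017642)
(-15007 + q)*(-44482 - 47127) = (-15007 + 85/4818)*(-44482 - 47127) = -72303641/4818*(-91609) = 6623664248369/4818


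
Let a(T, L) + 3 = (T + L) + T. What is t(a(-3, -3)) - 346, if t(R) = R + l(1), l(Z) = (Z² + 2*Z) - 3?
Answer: -358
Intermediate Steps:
l(Z) = -3 + Z² + 2*Z
a(T, L) = -3 + L + 2*T (a(T, L) = -3 + ((T + L) + T) = -3 + ((L + T) + T) = -3 + (L + 2*T) = -3 + L + 2*T)
t(R) = R (t(R) = R + (-3 + 1² + 2*1) = R + (-3 + 1 + 2) = R + 0 = R)
t(a(-3, -3)) - 346 = (-3 - 3 + 2*(-3)) - 346 = (-3 - 3 - 6) - 346 = -12 - 346 = -358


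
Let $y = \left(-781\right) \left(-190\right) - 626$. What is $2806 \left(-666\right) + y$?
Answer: $-1721032$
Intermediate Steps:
$y = 147764$ ($y = 148390 - 626 = 147764$)
$2806 \left(-666\right) + y = 2806 \left(-666\right) + 147764 = -1868796 + 147764 = -1721032$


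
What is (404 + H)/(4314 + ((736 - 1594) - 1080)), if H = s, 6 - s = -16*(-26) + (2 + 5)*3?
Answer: -1/88 ≈ -0.011364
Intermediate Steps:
s = -431 (s = 6 - (-16*(-26) + (2 + 5)*3) = 6 - (416 + 7*3) = 6 - (416 + 21) = 6 - 1*437 = 6 - 437 = -431)
H = -431
(404 + H)/(4314 + ((736 - 1594) - 1080)) = (404 - 431)/(4314 + ((736 - 1594) - 1080)) = -27/(4314 + (-858 - 1080)) = -27/(4314 - 1938) = -27/2376 = -27*1/2376 = -1/88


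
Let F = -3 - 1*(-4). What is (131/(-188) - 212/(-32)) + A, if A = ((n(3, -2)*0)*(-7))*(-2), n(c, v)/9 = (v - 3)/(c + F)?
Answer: 2229/376 ≈ 5.9282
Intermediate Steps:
F = 1 (F = -3 + 4 = 1)
n(c, v) = 9*(-3 + v)/(1 + c) (n(c, v) = 9*((v - 3)/(c + 1)) = 9*((-3 + v)/(1 + c)) = 9*(-3 + v)/(1 + c))
A = 0 (A = (((9*(-3 - 2)/(1 + 3))*0)*(-7))*(-2) = (((9*(-5)/4)*0)*(-7))*(-2) = (((9*(¼)*(-5))*0)*(-7))*(-2) = (-45/4*0*(-7))*(-2) = (0*(-7))*(-2) = 0*(-2) = 0)
(131/(-188) - 212/(-32)) + A = (131/(-188) - 212/(-32)) + 0 = (131*(-1/188) - 212*(-1/32)) + 0 = (-131/188 + 53/8) + 0 = 2229/376 + 0 = 2229/376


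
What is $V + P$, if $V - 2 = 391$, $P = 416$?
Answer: $809$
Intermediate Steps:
$V = 393$ ($V = 2 + 391 = 393$)
$V + P = 393 + 416 = 809$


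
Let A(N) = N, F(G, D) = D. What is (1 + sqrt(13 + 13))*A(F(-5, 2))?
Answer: 2 + 2*sqrt(26) ≈ 12.198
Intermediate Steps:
(1 + sqrt(13 + 13))*A(F(-5, 2)) = (1 + sqrt(13 + 13))*2 = (1 + sqrt(26))*2 = 2 + 2*sqrt(26)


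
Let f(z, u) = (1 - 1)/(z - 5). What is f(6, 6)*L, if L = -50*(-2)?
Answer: 0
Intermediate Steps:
f(z, u) = 0 (f(z, u) = 0/(-5 + z) = 0)
L = 100
f(6, 6)*L = 0*100 = 0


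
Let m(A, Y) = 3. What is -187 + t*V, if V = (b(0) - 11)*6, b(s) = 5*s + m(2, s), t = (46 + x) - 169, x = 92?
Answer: 1301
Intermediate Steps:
t = -31 (t = (46 + 92) - 169 = 138 - 169 = -31)
b(s) = 3 + 5*s (b(s) = 5*s + 3 = 3 + 5*s)
V = -48 (V = ((3 + 5*0) - 11)*6 = ((3 + 0) - 11)*6 = (3 - 11)*6 = -8*6 = -48)
-187 + t*V = -187 - 31*(-48) = -187 + 1488 = 1301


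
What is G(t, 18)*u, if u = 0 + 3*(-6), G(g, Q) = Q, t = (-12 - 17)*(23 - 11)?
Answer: -324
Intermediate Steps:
t = -348 (t = -29*12 = -348)
u = -18 (u = 0 - 18 = -18)
G(t, 18)*u = 18*(-18) = -324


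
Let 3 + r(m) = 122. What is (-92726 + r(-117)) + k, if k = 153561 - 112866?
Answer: -51912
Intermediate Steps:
k = 40695
r(m) = 119 (r(m) = -3 + 122 = 119)
(-92726 + r(-117)) + k = (-92726 + 119) + 40695 = -92607 + 40695 = -51912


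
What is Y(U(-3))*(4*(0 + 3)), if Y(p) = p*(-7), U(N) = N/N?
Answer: -84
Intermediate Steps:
U(N) = 1
Y(p) = -7*p
Y(U(-3))*(4*(0 + 3)) = (-7*1)*(4*(0 + 3)) = -28*3 = -7*12 = -84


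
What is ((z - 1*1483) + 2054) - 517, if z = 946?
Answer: 1000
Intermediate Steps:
((z - 1*1483) + 2054) - 517 = ((946 - 1*1483) + 2054) - 517 = ((946 - 1483) + 2054) - 517 = (-537 + 2054) - 517 = 1517 - 517 = 1000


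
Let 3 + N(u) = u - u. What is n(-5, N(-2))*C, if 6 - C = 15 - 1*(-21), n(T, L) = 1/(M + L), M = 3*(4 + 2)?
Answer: -2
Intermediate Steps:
N(u) = -3 (N(u) = -3 + (u - u) = -3 + 0 = -3)
M = 18 (M = 3*6 = 18)
n(T, L) = 1/(18 + L)
C = -30 (C = 6 - (15 - 1*(-21)) = 6 - (15 + 21) = 6 - 1*36 = 6 - 36 = -30)
n(-5, N(-2))*C = -30/(18 - 3) = -30/15 = (1/15)*(-30) = -2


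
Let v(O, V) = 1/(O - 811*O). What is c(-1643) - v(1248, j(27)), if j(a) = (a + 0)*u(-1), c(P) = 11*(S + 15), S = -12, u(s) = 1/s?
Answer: 33359041/1010880 ≈ 33.000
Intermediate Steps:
c(P) = 33 (c(P) = 11*(-12 + 15) = 11*3 = 33)
j(a) = -a (j(a) = (a + 0)/(-1) = a*(-1) = -a)
v(O, V) = -1/(810*O) (v(O, V) = 1/(-810*O) = -1/(810*O))
c(-1643) - v(1248, j(27)) = 33 - (-1)/(810*1248) = 33 - 1*(-1/1010880) = 33 + 1/1010880 = 33359041/1010880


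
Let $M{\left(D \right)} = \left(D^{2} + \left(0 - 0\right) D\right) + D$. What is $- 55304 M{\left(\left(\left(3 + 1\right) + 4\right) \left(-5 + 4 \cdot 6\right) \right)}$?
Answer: $-1286149824$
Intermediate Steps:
$M{\left(D \right)} = D + D^{2}$ ($M{\left(D \right)} = \left(D^{2} + \left(0 + 0\right) D\right) + D = \left(D^{2} + 0 D\right) + D = \left(D^{2} + 0\right) + D = D^{2} + D = D + D^{2}$)
$- 55304 M{\left(\left(\left(3 + 1\right) + 4\right) \left(-5 + 4 \cdot 6\right) \right)} = - 55304 \left(\left(3 + 1\right) + 4\right) \left(-5 + 4 \cdot 6\right) \left(1 + \left(\left(3 + 1\right) + 4\right) \left(-5 + 4 \cdot 6\right)\right) = - 55304 \left(4 + 4\right) \left(-5 + 24\right) \left(1 + \left(4 + 4\right) \left(-5 + 24\right)\right) = - 55304 \cdot 8 \cdot 19 \left(1 + 8 \cdot 19\right) = - 55304 \cdot 152 \left(1 + 152\right) = - 55304 \cdot 152 \cdot 153 = \left(-55304\right) 23256 = -1286149824$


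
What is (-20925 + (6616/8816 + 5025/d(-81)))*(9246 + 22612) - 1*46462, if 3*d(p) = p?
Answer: -3335325865511/4959 ≈ -6.7258e+8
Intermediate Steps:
d(p) = p/3
(-20925 + (6616/8816 + 5025/d(-81)))*(9246 + 22612) - 1*46462 = (-20925 + (6616/8816 + 5025/(((⅓)*(-81)))))*(9246 + 22612) - 1*46462 = (-20925 + (6616*(1/8816) + 5025/(-27)))*31858 - 46462 = (-20925 + (827/1102 + 5025*(-1/27)))*31858 - 46462 = (-20925 + (827/1102 - 1675/9))*31858 - 46462 = (-20925 - 1838407/9918)*31858 - 46462 = -209372557/9918*31858 - 46462 = -3335095460453/4959 - 46462 = -3335325865511/4959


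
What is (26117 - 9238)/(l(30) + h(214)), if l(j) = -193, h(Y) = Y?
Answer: 16879/21 ≈ 803.76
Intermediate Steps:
(26117 - 9238)/(l(30) + h(214)) = (26117 - 9238)/(-193 + 214) = 16879/21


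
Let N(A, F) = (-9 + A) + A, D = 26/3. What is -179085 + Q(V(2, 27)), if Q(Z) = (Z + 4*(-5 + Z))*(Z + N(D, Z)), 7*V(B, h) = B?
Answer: -26349025/147 ≈ -1.7925e+5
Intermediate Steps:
D = 26/3 (D = 26*(⅓) = 26/3 ≈ 8.6667)
V(B, h) = B/7
N(A, F) = -9 + 2*A
Q(Z) = (-20 + 5*Z)*(25/3 + Z) (Q(Z) = (Z + 4*(-5 + Z))*(Z + (-9 + 2*(26/3))) = (Z + (-20 + 4*Z))*(Z + (-9 + 52/3)) = (-20 + 5*Z)*(Z + 25/3) = (-20 + 5*Z)*(25/3 + Z))
-179085 + Q(V(2, 27)) = -179085 + (-500/3 + 5*((⅐)*2)² + 65*((⅐)*2)/3) = -179085 + (-500/3 + 5*(2/7)² + (65/3)*(2/7)) = -179085 + (-500/3 + 5*(4/49) + 130/21) = -179085 + (-500/3 + 20/49 + 130/21) = -179085 - 23530/147 = -26349025/147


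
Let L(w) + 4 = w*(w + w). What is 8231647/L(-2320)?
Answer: 8231647/10764796 ≈ 0.76468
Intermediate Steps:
L(w) = -4 + 2*w² (L(w) = -4 + w*(w + w) = -4 + w*(2*w) = -4 + 2*w²)
8231647/L(-2320) = 8231647/(-4 + 2*(-2320)²) = 8231647/(-4 + 2*5382400) = 8231647/(-4 + 10764800) = 8231647/10764796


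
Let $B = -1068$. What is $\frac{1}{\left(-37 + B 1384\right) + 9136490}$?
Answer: $\frac{1}{7658341} \approx 1.3058 \cdot 10^{-7}$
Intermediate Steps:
$\frac{1}{\left(-37 + B 1384\right) + 9136490} = \frac{1}{\left(-37 - 1478112\right) + 9136490} = \frac{1}{-1478149 + 9136490} = \frac{1}{7658341}$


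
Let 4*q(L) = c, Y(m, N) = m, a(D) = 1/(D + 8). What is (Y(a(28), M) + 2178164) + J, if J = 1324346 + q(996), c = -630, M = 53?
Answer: 126084691/36 ≈ 3.5024e+6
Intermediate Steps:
a(D) = 1/(8 + D)
q(L) = -315/2 (q(L) = (1/4)*(-630) = -315/2)
J = 2648377/2 (J = 1324346 - 315/2 = 2648377/2 ≈ 1.3242e+6)
(Y(a(28), M) + 2178164) + J = (1/(8 + 28) + 2178164) + 2648377/2 = (1/36 + 2178164) + 2648377/2 = 78413905/36 + 2648377/2 = 126084691/36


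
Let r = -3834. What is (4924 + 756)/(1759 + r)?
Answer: -1136/415 ≈ -2.7374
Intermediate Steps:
(4924 + 756)/(1759 + r) = (4924 + 756)/(1759 - 3834) = 5680/(-2075) = 5680*(-1/2075) = -1136/415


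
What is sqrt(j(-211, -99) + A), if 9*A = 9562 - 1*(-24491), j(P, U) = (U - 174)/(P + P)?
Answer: sqrt(6065331306)/1266 ≈ 61.517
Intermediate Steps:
j(P, U) = (-174 + U)/(2*P) (j(P, U) = (-174 + U)/((2*P)) = (-174 + U)*(1/(2*P)) = (-174 + U)/(2*P))
A = 11351/3 (A = (9562 - 1*(-24491))/9 = (9562 + 24491)/9 = (1/9)*34053 = 11351/3 ≈ 3783.7)
sqrt(j(-211, -99) + A) = sqrt((1/2)*(-174 - 99)/(-211) + 11351/3) = sqrt((1/2)*(-1/211)*(-273) + 11351/3) = sqrt(273/422 + 11351/3) = sqrt(4790941/1266) = sqrt(6065331306)/1266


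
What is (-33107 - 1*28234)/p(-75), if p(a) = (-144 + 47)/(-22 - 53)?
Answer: -4600575/97 ≈ -47429.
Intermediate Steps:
p(a) = 97/75 (p(a) = -97/(-75) = -97*(-1/75) = 97/75)
(-33107 - 1*28234)/p(-75) = (-33107 - 1*28234)/(97/75) = (-33107 - 28234)*(75/97) = -61341*75/97 = -4600575/97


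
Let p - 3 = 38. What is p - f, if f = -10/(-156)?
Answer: 3193/78 ≈ 40.936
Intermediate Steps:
p = 41 (p = 3 + 38 = 41)
f = 5/78 (f = -10*(-1/156) = 5/78 ≈ 0.064103)
p - f = 41 - 1*5/78 = 41 - 5/78 = 3193/78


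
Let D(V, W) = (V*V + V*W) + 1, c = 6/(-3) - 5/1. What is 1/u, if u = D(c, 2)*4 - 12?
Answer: 1/132 ≈ 0.0075758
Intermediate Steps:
c = -7 (c = 6*(-⅓) - 5*1 = -2 - 5 = -7)
D(V, W) = 1 + V² + V*W (D(V, W) = (V² + V*W) + 1 = 1 + V² + V*W)
u = 132 (u = (1 + (-7)² - 7*2)*4 - 12 = (1 + 49 - 14)*4 - 12 = 36*4 - 12 = 144 - 12 = 132)
1/u = 1/132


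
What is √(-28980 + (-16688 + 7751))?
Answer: 3*I*√4213 ≈ 194.72*I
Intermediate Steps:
√(-28980 + (-16688 + 7751)) = √(-28980 - 8937) = √(-37917) = 3*I*√4213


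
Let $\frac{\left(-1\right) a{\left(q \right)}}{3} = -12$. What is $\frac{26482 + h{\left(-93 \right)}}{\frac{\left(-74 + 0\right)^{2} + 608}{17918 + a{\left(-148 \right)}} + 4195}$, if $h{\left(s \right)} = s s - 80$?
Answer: $\frac{314652827}{37661557} \approx 8.3548$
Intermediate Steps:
$h{\left(s \right)} = -80 + s^{2}$ ($h{\left(s \right)} = s^{2} - 80 = -80 + s^{2}$)
$a{\left(q \right)} = 36$ ($a{\left(q \right)} = \left(-3\right) \left(-12\right) = 36$)
$\frac{26482 + h{\left(-93 \right)}}{\frac{\left(-74 + 0\right)^{2} + 608}{17918 + a{\left(-148 \right)}} + 4195} = \frac{26482 - \left(80 - \left(-93\right)^{2}\right)}{\frac{\left(-74 + 0\right)^{2} + 608}{17918 + 36} + 4195} = \frac{26482 + \left(-80 + 8649\right)}{\frac{\left(-74\right)^{2} + 608}{17954} + 4195} = \frac{26482 + 8569}{\left(5476 + 608\right) \frac{1}{17954} + 4195} = \frac{35051}{6084 \cdot \frac{1}{17954} + 4195} = \frac{35051}{\frac{3042}{8977} + 4195} = \frac{35051}{\frac{37661557}{8977}} = 35051 \cdot \frac{8977}{37661557} = \frac{314652827}{37661557}$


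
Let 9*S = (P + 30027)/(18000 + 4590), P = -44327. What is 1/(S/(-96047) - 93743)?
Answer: -1952731557/183054914346421 ≈ -1.0667e-5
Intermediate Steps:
S = -1430/20331 (S = ((-44327 + 30027)/(18000 + 4590))/9 = (-14300/22590)/9 = (-14300*1/22590)/9 = (⅑)*(-1430/2259) = -1430/20331 ≈ -0.070336)
1/(S/(-96047) - 93743) = 1/(-1430/20331/(-96047) - 93743) = 1/(-1430/20331*(-1/96047) - 93743) = 1/(1430/1952731557 - 93743) = 1/(-183054914346421/1952731557) = -1952731557/183054914346421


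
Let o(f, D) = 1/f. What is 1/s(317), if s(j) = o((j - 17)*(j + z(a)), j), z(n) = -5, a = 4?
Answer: 93600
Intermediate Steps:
s(j) = 1/((-17 + j)*(-5 + j)) (s(j) = 1/((j - 17)*(j - 5)) = 1/((-17 + j)*(-5 + j)))
1/s(317) = 1/(1/(85 + 317**2 - 22*317)) = 1/(1/(85 + 100489 - 6974)) = 1/(1/93600) = 93600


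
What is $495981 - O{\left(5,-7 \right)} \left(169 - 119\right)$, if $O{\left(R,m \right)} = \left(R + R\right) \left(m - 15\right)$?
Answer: $506981$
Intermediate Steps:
$O{\left(R,m \right)} = 2 R \left(-15 + m\right)$
$495981 - O{\left(5,-7 \right)} \left(169 - 119\right) = 495981 - 2 \cdot 5 \left(-15 - 7\right) \left(169 - 119\right) = 495981 - 2 \cdot 5 \left(-22\right) 50 = 495981 - \left(-220\right) 50 = 495981 - -11000 = 495981 + 11000 = 506981$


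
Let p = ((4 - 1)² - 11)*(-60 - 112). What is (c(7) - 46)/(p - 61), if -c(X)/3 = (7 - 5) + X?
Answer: -73/283 ≈ -0.25795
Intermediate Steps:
p = 344 (p = (3² - 11)*(-172) = (9 - 11)*(-172) = -2*(-172) = 344)
c(X) = -6 - 3*X (c(X) = -3*((7 - 5) + X) = -3*(2 + X) = -6 - 3*X)
(c(7) - 46)/(p - 61) = ((-6 - 3*7) - 46)/(344 - 61) = ((-6 - 21) - 46)/283 = (-27 - 46)*(1/283) = -73*1/283 = -73/283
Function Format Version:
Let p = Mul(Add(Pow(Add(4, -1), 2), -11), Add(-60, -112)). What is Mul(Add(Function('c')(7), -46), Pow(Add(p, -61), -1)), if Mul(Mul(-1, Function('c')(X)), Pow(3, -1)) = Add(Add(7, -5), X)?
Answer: Rational(-73, 283) ≈ -0.25795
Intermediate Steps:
p = 344 (p = Mul(Add(Pow(3, 2), -11), -172) = Mul(Add(9, -11), -172) = Mul(-2, -172) = 344)
Function('c')(X) = Add(-6, Mul(-3, X)) (Function('c')(X) = Mul(-3, Add(Add(7, -5), X)) = Mul(-3, Add(2, X)) = Add(-6, Mul(-3, X)))
Mul(Add(Function('c')(7), -46), Pow(Add(p, -61), -1)) = Mul(Add(Add(-6, Mul(-3, 7)), -46), Pow(Add(344, -61), -1)) = Mul(Add(Add(-6, -21), -46), Pow(283, -1)) = Mul(Add(-27, -46), Rational(1, 283)) = Mul(-73, Rational(1, 283)) = Rational(-73, 283)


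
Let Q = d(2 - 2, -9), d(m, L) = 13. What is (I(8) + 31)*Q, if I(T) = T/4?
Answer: 429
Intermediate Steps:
Q = 13
I(T) = T/4 (I(T) = T*(¼) = T/4)
(I(8) + 31)*Q = ((¼)*8 + 31)*13 = (2 + 31)*13 = 33*13 = 429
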